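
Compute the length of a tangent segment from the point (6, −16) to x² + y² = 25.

The centre is (0, 0) and r = 5. The square of the distance from P to the centre is 36 + 256 = 292.
Power of the point: PT² = |PO|² − r² = 267, so PT = √267.

√267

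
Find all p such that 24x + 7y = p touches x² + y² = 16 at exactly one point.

p = −100 or p = 100

For a tangent, require d(centre, line) = r = 4.
|24·0 + 7·0 − p| / √625 = 4
|p| = 4·25, so p = 100 or p = −100.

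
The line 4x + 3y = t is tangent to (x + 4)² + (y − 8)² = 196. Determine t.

The line touches the circle iff its distance from (−4, 8) is 14:
|4·(−4) + 3·8 − t| / √25 = 14
|t − (8)| = 14·5, so t = 78 or t = −62.

t = −62 or t = 78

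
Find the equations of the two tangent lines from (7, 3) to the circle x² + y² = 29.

5x − 2y = 29 and 2x + 5y = 29

Write the tangent as mx − y + (3 − m·(7)) = 0 and set its distance from the centre to √29:
(−7m − (−3))² = 29(m² + 1)
10m² − 21m − 10 = 0, so m = 5/2 or m = −2/5.
With m = 5/2: 5x − 2y = 29. With m = −2/5: 2x + 5y = 29.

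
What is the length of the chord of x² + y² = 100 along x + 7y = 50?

10√2

Centre (0, 0), r² = 100. Perpendicular distance d from centre to line = |−50| / √50 = 50/√50.
Half the chord is √(r² − d²) = √(50), so the full chord is 10√2.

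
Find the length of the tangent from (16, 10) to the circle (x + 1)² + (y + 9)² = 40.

Centre (−1, −9), r² = 40. |PO|² = (17)² + (19)² = 650.
The tangent meets the radius at right angles, so tangent² = |PO|² − r² = 650 − 40 = 610.

√610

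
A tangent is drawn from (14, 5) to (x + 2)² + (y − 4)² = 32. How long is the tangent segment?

The centre is (−2, 4) and r = 4√2. The square of the distance from P to the centre is 256 + 1 = 257.
Power of the point: PT² = |PO|² − r² = 225, so PT = 15.

15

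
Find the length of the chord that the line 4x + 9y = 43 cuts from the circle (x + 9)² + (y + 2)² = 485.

4√97

Substitute y = (43 − 4x)/9:
97x² + 970x − 29003 = 0  ⟹  x² + 10x − 299 = 0
x = 13 or x = −23, giving (13, −1) and (−23, 15).
Chord length = distance between (13, −1) and (−23, 15) = √1552 = 4√97.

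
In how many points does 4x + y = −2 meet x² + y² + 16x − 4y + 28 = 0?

0

Substituting the line into the circle gives 17x² + 48x + 40 = 0.
Δ = 2304 − 2720 = −416.
No real roots: the line does not meet the circle.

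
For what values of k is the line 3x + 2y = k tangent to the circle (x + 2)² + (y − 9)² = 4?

k = 12 ± 2√13

The line touches the circle iff its distance from (−2, 9) is 2:
|3·(−2) + 2·9 − k| / √13 = 2
|k − (12)| = 2√13.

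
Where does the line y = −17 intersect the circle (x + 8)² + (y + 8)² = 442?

(−27, −17) and (11, −17)

Substitute y = −17:
x² + 16x − 297 = 0
x = 11 or x = −27, giving (11, −17) and (−27, −17).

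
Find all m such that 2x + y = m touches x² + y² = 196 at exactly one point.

m = ±14√5

Tangency holds when the distance from the centre (0, 0) to the line equals the radius 14:
|2·0 + 1·0 − m| / √5 = 14
|m| = 14√5.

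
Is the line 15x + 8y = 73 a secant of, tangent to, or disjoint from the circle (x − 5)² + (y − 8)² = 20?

secant

Substituting the line into the circle gives 289x² − 910x + 401 = 0.
Δ = 828100 − 463556 = 364544.
Two real roots: the line is a secant.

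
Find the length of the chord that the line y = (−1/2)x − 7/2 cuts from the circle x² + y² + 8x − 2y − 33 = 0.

Express y = (−7 − x)/2 and substitute into the circle:
5x² + 50x − 55 = 0  ⟹  x² + 10x − 11 = 0
x = 1 or x = −11, giving (1, −4) and (−11, 2).
|(1, −4) − (−11, 2)| = √((12)² + (−6)²) = 6√5.

6√5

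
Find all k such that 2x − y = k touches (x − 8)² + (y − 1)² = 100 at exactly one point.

Tangency holds when the distance from the centre (8, 1) to the line equals the radius 10:
|2·8 − 1·1 − k| / √5 = 10
|k − (15)| = 10√5.

k = 15 ± 10√5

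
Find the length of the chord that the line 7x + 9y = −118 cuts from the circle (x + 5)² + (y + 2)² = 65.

√130

From the line, y = (−118 − 7x)/9. Substituting:
130x² + 2210x + 6760 = 0  ⟹  x² + 17x + 52 = 0
x = −4 or x = −13, giving (−4, −10) and (−13, −3).
Chord length = distance between (−4, −10) and (−13, −3) = √130 = √130.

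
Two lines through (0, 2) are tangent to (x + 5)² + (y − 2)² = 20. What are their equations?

2x − y = −2 and 2x + y = 2

A line y − (2) = m(x − (0)) is tangent when its distance from (−5, 2) is 2√5:
[m·(−5) − (0)]² = 20(m² + 1)
m² − 4 = 0, so m = 2 or m = −2.
With m = 2: 2x − y = −2. With m = −2: 2x + y = 2.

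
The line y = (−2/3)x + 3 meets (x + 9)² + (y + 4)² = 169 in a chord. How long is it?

4√13

Express y = (9 − 2x)/3 and substitute into the circle:
13x² + 78x − 351 = 0  ⟹  x² + 6x − 27 = 0
x = 3 or x = −9, giving (3, 1) and (−9, 9).
|(3, 1) − (−9, 9)| = √((12)² + (−8)²) = 4√13.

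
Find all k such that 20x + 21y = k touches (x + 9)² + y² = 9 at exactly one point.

k = −267 or k = −93

For a tangent, require d(centre, line) = r = 3.
|20·(−9) + 21·0 − k| / √841 = 3
|k − (−180)| = 3·29, so k = −93 or k = −267.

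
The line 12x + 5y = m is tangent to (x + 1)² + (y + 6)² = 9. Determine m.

m = −81 or m = −3

For a tangent, require d(centre, line) = r = 3.
|12·(−1) + 5·(−6) − m| / √169 = 3
|m − (−42)| = 3·13, so m = −3 or m = −81.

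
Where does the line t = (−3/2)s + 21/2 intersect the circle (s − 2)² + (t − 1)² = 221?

(−3, 15) and (13, −9)

Express t = (21 − 3s)/2 and substitute into the circle:
13s² − 130s − 507 = 0  ⟹  s² − 10s − 39 = 0
s = 13 or s = −3, giving (13, −9) and (−3, 15).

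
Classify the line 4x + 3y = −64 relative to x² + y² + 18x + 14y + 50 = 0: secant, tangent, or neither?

secant

Substituting the line into the circle gives 25x² + 506x + 1858 = 0.
Discriminant = (506)² − 4·25·(1858) = 70236 > 0.
Two real roots: the line is a secant.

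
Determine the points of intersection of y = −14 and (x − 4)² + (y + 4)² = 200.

From the line, y = −14. Substituting:
x² − 8x − 84 = 0
x = 14 or x = −6, giving (14, −14) and (−6, −14).

(−6, −14) and (14, −14)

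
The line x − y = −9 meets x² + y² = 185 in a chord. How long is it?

17√2

Substitute y = x + 9:
2x² + 18x − 104 = 0  ⟹  x² + 9x − 52 = 0
x = 4 or x = −13, giving (4, 13) and (−13, −4).
|(4, 13) − (−13, −4)| = √((17)² + (17)²) = 17√2.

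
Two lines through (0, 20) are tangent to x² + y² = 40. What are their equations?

3x + y = 20 and 3x − y = −20

Write the tangent as mx − y + (20 − m·(0)) = 0 and set its distance from the centre to 2√10:
(0m − (−20))² = 40(m² + 1)
m² − 9 = 0, so m = −3 or m = 3.
With m = −3: 3x + y = 20. With m = 3: 3x − y = −20.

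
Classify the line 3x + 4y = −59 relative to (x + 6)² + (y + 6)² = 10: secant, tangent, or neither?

neither

Substituting the line into the circle gives 25x² + 402x + 1641 = 0.
Δ = 161604 − 164100 = −2496.
No real roots: the line does not meet the circle.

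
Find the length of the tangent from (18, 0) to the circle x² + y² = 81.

The centre is (0, 0) and r = 9. The square of the distance from P to the centre is 324 + 0 = 324.
The tangent meets the radius at right angles, so tangent² = |PO|² − r² = 324 − 81 = 243.

9√3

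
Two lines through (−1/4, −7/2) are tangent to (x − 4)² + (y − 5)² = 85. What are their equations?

Write the tangent as mx − y + (−7/2 − m·(−1/4)) = 0 and set its distance from the centre to √85:
[m·(17/4) − (17/2)]² = 85(m² + 1)
63m² + 68m + 12 = 0, so m = −2/9 or m = −6/7.
Through (−1/4, −7/2) these give 2x + 9y = −32 and 6x + 7y = −26.

2x + 9y = −32 and 6x + 7y = −26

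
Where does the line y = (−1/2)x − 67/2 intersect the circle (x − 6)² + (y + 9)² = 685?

(−13, −27) and (3, −35)

Express y = (−67 − x)/2 and substitute into the circle:
5x² + 50x − 195 = 0  ⟹  x² + 10x − 39 = 0
x = 3 or x = −13, giving (3, −35) and (−13, −27).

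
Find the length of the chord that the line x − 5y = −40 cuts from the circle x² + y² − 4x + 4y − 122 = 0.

From the line, y = (40 + x)/5. Substituting:
26x² − 650 = 0  ⟹  x² − 25 = 0
x = 5 or x = −5, giving (5, 9) and (−5, 7).
|(5, 9) − (−5, 7)| = √((10)² + (2)²) = 2√26.

2√26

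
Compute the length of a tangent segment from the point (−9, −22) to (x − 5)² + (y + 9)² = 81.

With centre O = (5, −9), |OP|² = 365 and r² = 81.
By the tangent–radius right angle, tangent length = √(|PO|² − r²) = √284 = 2√71.

2√71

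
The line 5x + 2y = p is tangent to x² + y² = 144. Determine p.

p = ±12√29

Tangency holds when the distance from the centre (0, 0) to the line equals the radius 12:
|5·0 + 2·0 − p| / √29 = 12
|p| = 12√29.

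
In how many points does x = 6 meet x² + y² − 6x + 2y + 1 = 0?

1

Substituting the line into the circle gives y² + 2y + 1 = 0.
Δ = 4 − 4 = 0.
A repeated root: the line is tangent.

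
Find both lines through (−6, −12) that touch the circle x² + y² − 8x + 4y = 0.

Let a tangent through (−6, −12) have slope m. Its distance from (4, −2) must equal 2√5:
(10m − (10))² = 20(m² + 1)
2m² − 5m + 2 = 0, so m = 1/2 or m = 2.
With m = 1/2: x − 2y = 18. With m = 2: 2x − y = 0.

x − 2y = 18 and 2x − y = 0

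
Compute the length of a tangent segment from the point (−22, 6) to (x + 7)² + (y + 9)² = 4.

√446

With centre O = (−7, −9), |OP|² = 450 and r² = 4.
The tangent meets the radius at right angles, so tangent² = |PO|² − r² = 450 − 4 = 446.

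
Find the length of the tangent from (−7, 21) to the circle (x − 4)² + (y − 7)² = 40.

The centre is (4, 7) and r = 2√10. The square of the distance from P to the centre is 121 + 196 = 317.
The tangent meets the radius at right angles, so tangent² = |PO|² − r² = 317 − 40 = 277.

√277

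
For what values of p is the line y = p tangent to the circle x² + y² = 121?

p = −11 or p = 11

Tangency holds when the distance from the centre (0, 0) to the line equals the radius 11:
|0·0 + 1·0 − p| / √1 = 11
|p| = 11, so p = 11 or p = −11.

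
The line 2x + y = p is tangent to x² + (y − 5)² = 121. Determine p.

p = 5 ± 11√5

Tangency holds when the distance from the centre (0, 5) to the line equals the radius 11:
|2·0 + 1·5 − p| / √5 = 11
|p − (5)| = 11√5.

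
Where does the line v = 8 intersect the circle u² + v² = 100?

(−6, 8) and (6, 8)

From the line, v = 8. Substituting:
u² − 36 = 0
u = 6 or u = −6, giving (6, 8) and (−6, 8).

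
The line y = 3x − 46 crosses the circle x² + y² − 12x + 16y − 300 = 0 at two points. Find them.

Substitute y = 3x − 46:
10x² − 240x + 1080 = 0  ⟹  x² − 24x + 108 = 0
x = 18 or x = 6, giving (18, 8) and (6, −28).

(6, −28) and (18, 8)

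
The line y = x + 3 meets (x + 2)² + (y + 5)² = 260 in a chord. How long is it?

Express y = x + 3 and substitute into the circle:
2x² + 20x − 192 = 0  ⟹  x² + 10x − 96 = 0
x = 6 or x = −16, giving (6, 9) and (−16, −13).
Chord length = distance between (6, 9) and (−16, −13) = √968 = 22√2.

22√2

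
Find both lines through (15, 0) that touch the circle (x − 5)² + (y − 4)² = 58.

Let a tangent through (15, 0) have slope m. Its distance from (5, 4) must equal √58:
(−10m − (4))² = 58(m² + 1)
21m² + 40m − 21 = 0, so m = −7/3 or m = 3/7.
With m = −7/3: 7x + 3y = 105. With m = 3/7: 3x − 7y = 45.

7x + 3y = 105 and 3x − 7y = 45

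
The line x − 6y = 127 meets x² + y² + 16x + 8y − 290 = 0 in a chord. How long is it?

2√37

Substitute y = (−127 + x)/6:
37x² + 370x − 407 = 0  ⟹  x² + 10x − 11 = 0
x = 1 or x = −11, giving (1, −21) and (−11, −23).
Chord length = distance between (1, −21) and (−11, −23) = √148 = 2√37.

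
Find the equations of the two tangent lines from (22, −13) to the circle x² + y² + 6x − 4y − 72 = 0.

7x + 6y = 76 and 2x + 9y = −73

A line y − (−13) = m(x − (22)) is tangent when its distance from (−3, 2) is √85:
[m·(−25) − (15)]² = 85(m² + 1)
54m² + 75m + 14 = 0, so m = −7/6 or m = −2/9.
Through (22, −13) these give 7x + 6y = 76 and 2x + 9y = −73.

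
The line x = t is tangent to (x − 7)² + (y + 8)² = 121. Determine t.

t = −4 or t = 18

The line touches the circle iff its distance from (7, −8) is 11:
|1·7 + 0·(−8) − t| / √1 = 11
|t − (7)| = 11, so t = 18 or t = −4.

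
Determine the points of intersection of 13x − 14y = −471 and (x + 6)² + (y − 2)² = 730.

(−33, 3) and (−5, 29)

Express y = (471 + 13x)/14 and substitute into the circle:
365x² + 13870x + 60225 = 0  ⟹  x² + 38x + 165 = 0
x = −5 or x = −33, giving (−5, 29) and (−33, 3).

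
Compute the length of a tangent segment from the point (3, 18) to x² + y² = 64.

Centre (0, 0), r² = 64. |PO|² = (3)² + (18)² = 333.
The tangent meets the radius at right angles, so tangent² = |PO|² − r² = 333 − 64 = 269.

√269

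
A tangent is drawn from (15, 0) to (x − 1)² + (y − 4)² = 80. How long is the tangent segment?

Centre (1, 4), r² = 80. |PO|² = (14)² + (−4)² = 212.
By the tangent–radius right angle, tangent length = √(|PO|² − r²) = √132 = 2√33.

2√33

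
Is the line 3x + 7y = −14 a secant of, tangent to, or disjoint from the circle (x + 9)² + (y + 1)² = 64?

d² = (3·(−9) + 7·(−1) − (−14))²/58 = 200/29; r² = 64.
Since d² < r², the line cuts the circle twice.

secant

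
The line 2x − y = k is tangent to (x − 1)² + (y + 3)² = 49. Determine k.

Tangency holds when the distance from the centre (1, −3) to the line equals the radius 7:
|2·1 − 1·(−3) − k| / √5 = 7
|k − (5)| = 7√5.

k = 5 ± 7√5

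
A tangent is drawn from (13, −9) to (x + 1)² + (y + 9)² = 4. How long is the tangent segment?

8√3

Centre (−1, −9), r² = 4. |PO|² = (14)² + (0)² = 196.
By the tangent–radius right angle, tangent length = √(|PO|² − r²) = √192 = 8√3.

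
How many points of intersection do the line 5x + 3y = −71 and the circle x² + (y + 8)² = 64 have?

Centre (0, −8), r² = 64. Distance² from centre to line = (47)²/34 = 2209/34.
Since d² > r², the line lies outside the circle.

0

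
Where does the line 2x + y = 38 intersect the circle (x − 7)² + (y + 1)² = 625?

Substitute y = −2x + 38:
5x² − 170x + 945 = 0  ⟹  x² − 34x + 189 = 0
x = 27 or x = 7, giving (27, −16) and (7, 24).

(7, 24) and (27, −16)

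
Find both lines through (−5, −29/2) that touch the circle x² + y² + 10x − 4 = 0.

Write the tangent as mx − y + (−29/2 − m·(−5)) = 0 and set its distance from the centre to √29:
[m·(0) − (29/2)]² = 29(m² + 1)
4m² − 25 = 0, so m = 5/2 or m = −5/2.
With m = 5/2: 5x − 2y = 4. With m = −5/2: 5x + 2y = −54.

5x − 2y = 4 and 5x + 2y = −54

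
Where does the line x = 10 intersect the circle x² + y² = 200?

(10, −10) and (10, 10)

The line gives x = 10. Substituting into the circle:
y² − 100 = 0
y = 10 or y = −10, giving (10, 10) and (10, −10).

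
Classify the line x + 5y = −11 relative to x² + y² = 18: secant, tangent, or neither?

Centre (0, 0), r² = 18. Distance² from centre to line = (11)²/26 = 121/26.
Since d² < r², the line cuts the circle twice.

secant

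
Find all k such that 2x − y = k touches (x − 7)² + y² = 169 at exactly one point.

Tangency holds when the distance from the centre (7, 0) to the line equals the radius 13:
|2·7 − 1·0 − k| / √5 = 13
|k − (14)| = 13√5.

k = 14 ± 13√5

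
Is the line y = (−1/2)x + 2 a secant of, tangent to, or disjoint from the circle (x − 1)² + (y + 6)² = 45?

Centre (1, −6), r² = 45. Distance² from centre to line = (−15)²/5 = 45.
Since d² = r², the line is tangent.

tangent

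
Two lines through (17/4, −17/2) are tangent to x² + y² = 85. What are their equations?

Let a tangent through (17/4, −17/2) have slope m. Its distance from (0, 0) must equal √85:
[m·(−17/4) − (17/2)]² = 85(m² + 1)
63m² − 68m + 12 = 0, so m = 2/9 or m = 6/7.
Through (17/4, −17/2) these give 2x − 9y = 85 and 6x − 7y = 85.

2x − 9y = 85 and 6x − 7y = 85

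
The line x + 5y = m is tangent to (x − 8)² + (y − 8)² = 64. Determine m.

m = 48 ± 8√26

The line touches the circle iff its distance from (8, 8) is 8:
|1·8 + 5·8 − m| / √26 = 8
|m − (48)| = 8√26.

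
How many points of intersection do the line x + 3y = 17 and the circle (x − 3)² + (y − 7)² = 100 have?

Centre (3, 7), r² = 100. Distance² from centre to line = (7)²/10 = 49/10.
Since d² < r², the line cuts the circle twice.

2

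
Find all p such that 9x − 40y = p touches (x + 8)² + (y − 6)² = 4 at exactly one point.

The line touches the circle iff its distance from (−8, 6) is 2:
|9·(−8) − 40·6 − p| / √1681 = 2
|p − (−312)| = 2·41, so p = −230 or p = −394.

p = −394 or p = −230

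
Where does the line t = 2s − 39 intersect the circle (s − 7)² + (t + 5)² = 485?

(6, −27) and (24, 9)

Substitute t = 2s − 39:
5s² − 150s + 720 = 0  ⟹  s² − 30s + 144 = 0
s = 24 or s = 6, giving (24, 9) and (6, −27).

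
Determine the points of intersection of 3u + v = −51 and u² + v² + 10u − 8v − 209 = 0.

Substitute v = −3u − 51:
10u² + 340u + 2800 = 0  ⟹  u² + 34u + 280 = 0
u = −14 or u = −20, giving (−14, −9) and (−20, 9).

(−20, 9) and (−14, −9)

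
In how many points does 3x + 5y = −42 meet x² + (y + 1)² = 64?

d² = (3·0 + 5·(−1) − (−42))²/34 = 1369/34; r² = 64.
Since d² < r², the line cuts the circle twice.

2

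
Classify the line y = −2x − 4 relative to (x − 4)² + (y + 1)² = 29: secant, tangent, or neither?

secant

d² = (2·4 + 1·(−1) − (−4))²/5 = 121/5; r² = 29.
Since d² < r², the line cuts the circle twice.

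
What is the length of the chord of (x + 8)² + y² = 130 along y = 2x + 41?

From the line, y = 2x + 41. Substituting:
5x² + 180x + 1615 = 0  ⟹  x² + 36x + 323 = 0
x = −17 or x = −19, giving (−17, 7) and (−19, 3).
Chord length = distance between (−17, 7) and (−19, 3) = √20 = 2√5.

2√5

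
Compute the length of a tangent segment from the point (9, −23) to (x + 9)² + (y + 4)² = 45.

8√10

Centre (−9, −4), r² = 45. |PO|² = (18)² + (−19)² = 685.
By the tangent–radius right angle, tangent length = √(|PO|² − r²) = √640 = 8√10.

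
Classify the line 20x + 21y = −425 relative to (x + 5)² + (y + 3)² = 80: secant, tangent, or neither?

Substituting the line into the circle gives 841x² + 18890x + 106789 = 0.
Δ = 356832100 − 359238196 = −2406096.
No real roots: the line does not meet the circle.

neither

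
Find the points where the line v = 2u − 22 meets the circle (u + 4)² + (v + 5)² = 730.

(−5, −32) and (17, 12)

Express v = 2u − 22 and substitute into the circle:
5u² − 60u − 425 = 0  ⟹  u² − 12u − 85 = 0
u = 17 or u = −5, giving (17, 12) and (−5, −32).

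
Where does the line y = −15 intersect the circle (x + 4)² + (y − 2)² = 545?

(−20, −15) and (12, −15)

Substitute y = −15:
x² + 8x − 240 = 0
x = 12 or x = −20, giving (12, −15) and (−20, −15).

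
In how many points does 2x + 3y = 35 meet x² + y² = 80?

0

d² = (2·0 + 3·0 − (35))²/13 = 1225/13; r² = 80.
Since d² > r², the line lies outside the circle.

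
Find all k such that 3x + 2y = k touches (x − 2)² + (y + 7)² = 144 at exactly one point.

Tangency holds when the distance from the centre (2, −7) to the line equals the radius 12:
|3·2 + 2·(−7) − k| / √13 = 12
|k − (−8)| = 12√13.

k = −8 ± 12√13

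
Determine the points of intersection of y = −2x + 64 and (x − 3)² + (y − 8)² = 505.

(22, 20) and (24, 16)

Express y = −2x + 64 and substitute into the circle:
5x² − 230x + 2640 = 0  ⟹  x² − 46x + 528 = 0
x = 24 or x = 22, giving (24, 16) and (22, 20).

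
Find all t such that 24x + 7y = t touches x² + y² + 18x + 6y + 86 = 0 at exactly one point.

t = −287 or t = −187

Tangency holds when the distance from the centre (−9, −3) to the line equals the radius 2:
|24·(−9) + 7·(−3) − t| / √625 = 2
|t − (−237)| = 2·25, so t = −187 or t = −287.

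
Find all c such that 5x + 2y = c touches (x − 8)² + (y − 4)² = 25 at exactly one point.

c = 48 ± 5√29

For a tangent, require d(centre, line) = r = 5.
|5·8 + 2·4 − c| / √29 = 5
|c − (48)| = 5√29.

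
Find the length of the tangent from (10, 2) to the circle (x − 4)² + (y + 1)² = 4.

√41

Centre (4, −1), r² = 4. |PO|² = (6)² + (3)² = 45.
Power of the point: PT² = |PO|² − r² = 41, so PT = √41.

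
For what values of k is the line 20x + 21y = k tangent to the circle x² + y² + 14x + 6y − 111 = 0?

k = −580 or k = 174

Tangency holds when the distance from the centre (−7, −3) to the line equals the radius 13:
|20·(−7) + 21·(−3) − k| / √841 = 13
|k − (−203)| = 13·29, so k = 174 or k = −580.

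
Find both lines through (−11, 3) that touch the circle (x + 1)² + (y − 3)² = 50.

x + y = −8 and x − y = −14

A line y − (3) = m(x − (−11)) is tangent when its distance from (−1, 3) is 5√2:
(10m − (0))² = 50(m² + 1)
m² − 1 = 0, so m = −1 or m = 1.
Through (−11, 3) these give x + y = −8 and x − y = −14.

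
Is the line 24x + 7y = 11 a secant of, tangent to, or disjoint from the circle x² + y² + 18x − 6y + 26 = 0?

disjoint

Substituting the line into the circle gives 625x² + 1362x + 933 = 0.
Δ = 1855044 − 2332500 = −477456.
No real roots: the line does not meet the circle.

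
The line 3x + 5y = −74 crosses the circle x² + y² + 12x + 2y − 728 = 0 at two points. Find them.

(−33, 5) and (12, −22)

From the line, y = (−74 − 3x)/5. Substituting:
34x² + 714x − 13464 = 0  ⟹  x² + 21x − 396 = 0
x = 12 or x = −33, giving (12, −22) and (−33, 5).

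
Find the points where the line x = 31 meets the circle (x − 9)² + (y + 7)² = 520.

(31, −13) and (31, −1)

The line gives x = 31. Substituting into the circle:
y² + 14y + 13 = 0
y = −1 or y = −13, giving (31, −1) and (31, −13).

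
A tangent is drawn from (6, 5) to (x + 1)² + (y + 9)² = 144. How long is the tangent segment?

√101

Centre (−1, −9), r² = 144. |PO|² = (7)² + (14)² = 245.
The tangent meets the radius at right angles, so tangent² = |PO|² − r² = 245 − 144 = 101.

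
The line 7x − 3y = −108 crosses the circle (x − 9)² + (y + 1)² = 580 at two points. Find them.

Express y = (108 + 7x)/3 and substitute into the circle:
58x² + 1392x + 7830 = 0  ⟹  x² + 24x + 135 = 0
x = −9 or x = −15, giving (−9, 15) and (−15, 1).

(−15, 1) and (−9, 15)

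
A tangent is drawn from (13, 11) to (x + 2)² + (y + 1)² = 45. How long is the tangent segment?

18

The centre is (−2, −1) and r = 3√5. The square of the distance from P to the centre is 225 + 144 = 369.
The tangent meets the radius at right angles, so tangent² = |PO|² − r² = 369 − 45 = 324.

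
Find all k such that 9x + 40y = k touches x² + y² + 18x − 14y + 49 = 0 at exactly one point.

k = −170 or k = 568

Tangency holds when the distance from the centre (−9, 7) to the line equals the radius 9:
|9·(−9) + 40·7 − k| / √1681 = 9
|k − (199)| = 9·41, so k = 568 or k = −170.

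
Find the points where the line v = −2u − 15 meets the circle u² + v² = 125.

(−10, 5) and (−2, −11)

Substitute v = −2u − 15:
5u² + 60u + 100 = 0  ⟹  u² + 12u + 20 = 0
u = −2 or u = −10, giving (−2, −11) and (−10, 5).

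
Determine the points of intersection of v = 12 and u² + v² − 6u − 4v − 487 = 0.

(−17, 12) and (23, 12)

Substitute v = 12:
u² − 6u − 391 = 0
u = 23 or u = −17, giving (23, 12) and (−17, 12).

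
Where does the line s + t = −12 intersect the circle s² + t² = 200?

Express t = −s − 12 and substitute into the circle:
2s² + 24s − 56 = 0  ⟹  s² + 12s − 28 = 0
s = 2 or s = −14, giving (2, −14) and (−14, 2).

(−14, 2) and (2, −14)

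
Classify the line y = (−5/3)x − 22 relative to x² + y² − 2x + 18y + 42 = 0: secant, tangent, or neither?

neither

Centre (1, −9), r² = 40. Distance² from centre to line = (44)²/34 = 968/17.
Since d² > r², the line lies outside the circle.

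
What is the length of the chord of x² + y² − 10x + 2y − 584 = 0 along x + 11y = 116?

The distance from (5, −1) to the line is 122/√122, and r² = 610.
Half the chord is √(r² − d²) = √(488), so the full chord is 4√122.

4√122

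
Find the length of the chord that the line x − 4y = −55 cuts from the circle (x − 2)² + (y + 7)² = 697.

Express y = (55 + x)/4 and substitute into the circle:
17x² + 102x − 4199 = 0  ⟹  x² + 6x − 247 = 0
x = 13 or x = −19, giving (13, 17) and (−19, 9).
Chord length = distance between (13, 17) and (−19, 9) = √1088 = 8√17.

8√17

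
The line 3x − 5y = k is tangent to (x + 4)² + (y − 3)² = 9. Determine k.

k = −27 ± 3√34

The line touches the circle iff its distance from (−4, 3) is 3:
|3·(−4) − 5·3 − k| / √34 = 3
|k − (−27)| = 3√34.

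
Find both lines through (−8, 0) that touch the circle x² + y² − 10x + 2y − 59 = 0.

Let a tangent through (−8, 0) have slope m. Its distance from (5, −1) must equal √85:
(13m − (−1))² = 85(m² + 1)
42m² + 13m − 42 = 0, so m = −7/6 or m = 6/7.
With m = −7/6: 7x + 6y = −56. With m = 6/7: 6x − 7y = −48.

7x + 6y = −56 and 6x − 7y = −48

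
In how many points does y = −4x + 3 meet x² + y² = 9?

2

Substituting the line into the circle gives 17x² − 24x = 0.
Δ = 576 − 0 = 576.
Two real roots: the line is a secant.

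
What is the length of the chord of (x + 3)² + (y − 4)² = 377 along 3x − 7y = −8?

The distance from (−3, 4) to the line is 29/√58, and r² = 377.
Chord = 2√(r² − d²) = 2·√(725/2) = 5√58.

5√58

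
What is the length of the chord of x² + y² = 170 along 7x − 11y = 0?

From the line, y = (7x)/11. Substituting:
170x² − 20570 = 0  ⟹  x² − 121 = 0
x = 11 or x = −11, giving (11, 7) and (−11, −7).
Chord length = distance between (11, 7) and (−11, −7) = √680 = 2√170.

2√170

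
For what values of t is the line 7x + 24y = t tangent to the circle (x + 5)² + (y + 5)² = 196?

t = −505 or t = 195

The line touches the circle iff its distance from (−5, −5) is 14:
|7·(−5) + 24·(−5) − t| / √625 = 14
|t − (−155)| = 14·25, so t = 195 or t = −505.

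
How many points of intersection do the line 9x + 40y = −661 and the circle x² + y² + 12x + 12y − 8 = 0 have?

d² = (9·(−6) + 40·(−6) − (−661))²/1681 = 134689/1681; r² = 80.
Since d² > r², the line lies outside the circle.

0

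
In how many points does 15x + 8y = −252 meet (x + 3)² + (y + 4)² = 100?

0

Substituting the line into the circle gives 289x² + 6984x + 42576 = 0.
Discriminant = (6984)² − 4·289·(42576) = −441600 < 0.
No real roots: the line does not meet the circle.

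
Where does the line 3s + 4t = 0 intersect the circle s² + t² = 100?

(−8, 6) and (8, −6)

From the line, t = (−3s)/4. Substituting:
25s² − 1600 = 0  ⟹  s² − 64 = 0
s = 8 or s = −8, giving (8, −6) and (−8, 6).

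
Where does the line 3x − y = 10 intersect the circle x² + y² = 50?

Substitute y = 3x − 10:
10x² − 60x + 50 = 0  ⟹  x² − 6x + 5 = 0
x = 5 or x = 1, giving (5, 5) and (1, −7).

(1, −7) and (5, 5)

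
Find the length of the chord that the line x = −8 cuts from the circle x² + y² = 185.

Centre (0, 0), r² = 185. Perpendicular distance d from centre to line = |8| / √1 = 8.
Half the chord is √(r² − d²) = √(121), so the full chord is 22.

22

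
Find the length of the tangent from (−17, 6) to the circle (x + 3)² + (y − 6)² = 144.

Centre (−3, 6), r² = 144. |PO|² = (−14)² + (0)² = 196.
Power of the point: PT² = |PO|² − r² = 52, so PT = 2√13.

2√13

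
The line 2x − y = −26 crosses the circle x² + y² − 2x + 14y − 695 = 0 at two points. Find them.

(−23, −20) and (−3, 20)

Express y = 2x + 26 and substitute into the circle:
5x² + 130x + 345 = 0  ⟹  x² + 26x + 69 = 0
x = −3 or x = −23, giving (−3, 20) and (−23, −20).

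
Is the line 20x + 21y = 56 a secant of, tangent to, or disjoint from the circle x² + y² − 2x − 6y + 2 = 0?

secant

Centre (1, 3), r² = 8. Distance² from centre to line = (27)²/841 = 729/841.
Since d² < r², the line cuts the circle twice.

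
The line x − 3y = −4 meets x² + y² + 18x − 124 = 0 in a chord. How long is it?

Express y = (4 + x)/3 and substitute into the circle:
10x² + 170x − 1100 = 0  ⟹  x² + 17x − 110 = 0
x = 5 or x = −22, giving (5, 3) and (−22, −6).
Chord length = distance between (5, 3) and (−22, −6) = √810 = 9√10.

9√10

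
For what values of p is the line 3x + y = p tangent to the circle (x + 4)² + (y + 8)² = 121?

Tangency holds when the distance from the centre (−4, −8) to the line equals the radius 11:
|3·(−4) + 1·(−8) − p| / √10 = 11
|p − (−20)| = 11√10.

p = −20 ± 11√10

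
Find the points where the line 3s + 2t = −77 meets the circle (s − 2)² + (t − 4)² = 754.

(−25, −1) and (−13, −19)

From the line, t = (−77 − 3s)/2. Substituting:
13s² + 494s + 4225 = 0  ⟹  s² + 38s + 325 = 0
s = −13 or s = −25, giving (−13, −19) and (−25, −1).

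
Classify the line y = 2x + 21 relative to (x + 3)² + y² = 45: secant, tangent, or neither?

d² = (2·(−3) − 1·0 − (−21))²/5 = 45; r² = 45.
Since d² = r², the line is tangent.

tangent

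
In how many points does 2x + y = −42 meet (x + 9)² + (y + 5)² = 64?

Substituting the line into the circle gives 5x² + 166x + 1386 = 0.
Δ = 27556 − 27720 = −164.
No real roots: the line does not meet the circle.

0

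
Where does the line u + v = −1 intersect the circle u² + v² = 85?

(−7, 6) and (6, −7)

Express v = −u − 1 and substitute into the circle:
2u² + 2u − 84 = 0  ⟹  u² + u − 42 = 0
u = 6 or u = −7, giving (6, −7) and (−7, 6).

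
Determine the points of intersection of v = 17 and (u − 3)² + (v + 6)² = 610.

Express v = 17 and substitute into the circle:
u² − 6u − 72 = 0
u = 12 or u = −6, giving (12, 17) and (−6, 17).

(−6, 17) and (12, 17)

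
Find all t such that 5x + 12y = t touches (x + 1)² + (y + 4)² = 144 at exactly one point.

t = −209 or t = 103

For a tangent, require d(centre, line) = r = 12.
|5·(−1) + 12·(−4) − t| / √169 = 12
|t − (−53)| = 12·13, so t = 103 or t = −209.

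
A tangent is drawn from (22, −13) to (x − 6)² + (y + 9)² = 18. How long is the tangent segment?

√254

With centre O = (6, −9), |OP|² = 272 and r² = 18.
By the tangent–radius right angle, tangent length = √(|PO|² − r²) = √254.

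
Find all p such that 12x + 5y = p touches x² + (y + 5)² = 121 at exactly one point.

For a tangent, require d(centre, line) = r = 11.
|12·0 + 5·(−5) − p| / √169 = 11
|p − (−25)| = 11·13, so p = 118 or p = −168.

p = −168 or p = 118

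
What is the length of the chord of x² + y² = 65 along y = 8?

From the line, y = 8. Substituting:
x² − 1 = 0
x = 1 or x = −1, giving (1, 8) and (−1, 8).
Chord length = distance between (1, 8) and (−1, 8) = √4 = 2.

2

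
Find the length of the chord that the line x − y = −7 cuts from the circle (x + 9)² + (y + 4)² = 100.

Express y = x + 7 and substitute into the circle:
2x² + 40x + 102 = 0  ⟹  x² + 20x + 51 = 0
x = −3 or x = −17, giving (−3, 4) and (−17, −10).
Chord length = distance between (−3, 4) and (−17, −10) = √392 = 14√2.

14√2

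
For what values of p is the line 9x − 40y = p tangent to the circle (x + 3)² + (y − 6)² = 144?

p = −759 or p = 225

The line touches the circle iff its distance from (−3, 6) is 12:
|9·(−3) − 40·6 − p| / √1681 = 12
|p − (−267)| = 12·41, so p = 225 or p = −759.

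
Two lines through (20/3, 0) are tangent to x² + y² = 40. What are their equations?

A line y − (0) = m(x − (20/3)) is tangent when its distance from (0, 0) is 2√10:
[m·(−20/3) − (0)]² = 40(m² + 1)
m² − 9 = 0, so m = −3 or m = 3.
Through (20/3, 0) these give 3x + y = 20 and 3x − y = 20.

3x + y = 20 and 3x − y = 20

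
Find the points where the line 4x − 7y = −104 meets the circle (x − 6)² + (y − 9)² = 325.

Express y = (104 + 4x)/7 and substitute into the circle:
65x² − 260x − 12480 = 0  ⟹  x² − 4x − 192 = 0
x = 16 or x = −12, giving (16, 24) and (−12, 8).

(−12, 8) and (16, 24)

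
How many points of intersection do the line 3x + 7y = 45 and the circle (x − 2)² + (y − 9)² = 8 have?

Centre (2, 9), r² = 8. Distance² from centre to line = (24)²/58 = 288/29.
Since d² > r², the line lies outside the circle.

0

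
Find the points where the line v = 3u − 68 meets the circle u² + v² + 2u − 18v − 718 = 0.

(19, −11) and (27, 13)

Substitute v = 3u − 68:
10u² − 460u + 5130 = 0  ⟹  u² − 46u + 513 = 0
u = 27 or u = 19, giving (27, 13) and (19, −11).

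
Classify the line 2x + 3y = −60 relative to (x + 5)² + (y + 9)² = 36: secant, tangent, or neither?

neither

Centre (−5, −9), r² = 36. Distance² from centre to line = (23)²/13 = 529/13.
Since d² > r², the line lies outside the circle.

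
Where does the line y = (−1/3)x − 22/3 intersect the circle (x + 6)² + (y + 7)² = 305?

Substitute y = (−22 − x)/3:
10x² + 110x − 2420 = 0  ⟹  x² + 11x − 242 = 0
x = 11 or x = −22, giving (11, −11) and (−22, 0).

(−22, 0) and (11, −11)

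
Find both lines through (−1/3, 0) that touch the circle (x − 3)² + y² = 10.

A line y − (0) = m(x − (−1/3)) is tangent when its distance from (3, 0) is √10:
(10/3m − (0))² = 10(m² + 1)
m² − 9 = 0, so m = 3 or m = −3.
Through (−1/3, 0) these give 3x − y = −1 and 3x + y = −1.

3x − y = −1 and 3x + y = −1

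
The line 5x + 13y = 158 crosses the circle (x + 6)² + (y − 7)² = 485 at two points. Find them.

(−23, 21) and (16, 6)

Express y = (158 − 5x)/13 and substitute into the circle:
194x² + 1358x − 71392 = 0  ⟹  x² + 7x − 368 = 0
x = 16 or x = −23, giving (16, 6) and (−23, 21).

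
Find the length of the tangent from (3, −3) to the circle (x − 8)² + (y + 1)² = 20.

With centre O = (8, −1), |OP|² = 29 and r² = 20.
The tangent meets the radius at right angles, so tangent² = |PO|² − r² = 29 − 20 = 9.

3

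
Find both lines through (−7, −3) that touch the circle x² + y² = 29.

A line y − (−3) = m(x − (−7)) is tangent when its distance from (0, 0) is √29:
(7m − (3))² = 29(m² + 1)
10m² − 21m − 10 = 0, so m = 5/2 or m = −2/5.
Through (−7, −3) these give 5x − 2y = −29 and 2x + 5y = −29.

5x − 2y = −29 and 2x + 5y = −29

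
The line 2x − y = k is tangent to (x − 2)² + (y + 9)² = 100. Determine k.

Tangency holds when the distance from the centre (2, −9) to the line equals the radius 10:
|2·2 − 1·(−9) − k| / √5 = 10
|k − (13)| = 10√5.

k = 13 ± 10√5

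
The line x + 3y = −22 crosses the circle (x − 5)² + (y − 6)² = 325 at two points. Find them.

Express y = (−22 − x)/3 and substitute into the circle:
10x² − 10x − 1100 = 0  ⟹  x² − x − 110 = 0
x = 11 or x = −10, giving (11, −11) and (−10, −4).

(−10, −4) and (11, −11)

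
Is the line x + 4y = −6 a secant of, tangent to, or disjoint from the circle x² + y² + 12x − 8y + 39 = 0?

Substituting the line into the circle gives 17x² + 236x + 852 = 0.
Δ = 55696 − 57936 = −2240.
No real roots: the line does not meet the circle.

disjoint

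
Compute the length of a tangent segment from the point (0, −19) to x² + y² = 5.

2√89

The centre is (0, 0) and r = √5. The square of the distance from P to the centre is 0 + 361 = 361.
Power of the point: PT² = |PO|² − r² = 356, so PT = 2√89.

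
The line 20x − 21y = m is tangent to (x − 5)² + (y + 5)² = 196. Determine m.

m = −201 or m = 611

For a tangent, require d(centre, line) = r = 14.
|20·5 − 21·(−5) − m| / √841 = 14
|m − (205)| = 14·29, so m = 611 or m = −201.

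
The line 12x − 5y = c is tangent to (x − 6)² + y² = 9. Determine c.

The line touches the circle iff its distance from (6, 0) is 3:
|12·6 − 5·0 − c| / √169 = 3
|c − (72)| = 3·13, so c = 111 or c = 33.

c = 33 or c = 111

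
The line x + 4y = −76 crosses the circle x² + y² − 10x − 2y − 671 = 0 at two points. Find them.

Express y = (−76 − x)/4 and substitute into the circle:
17x² − 4352 = 0  ⟹  x² − 256 = 0
x = 16 or x = −16, giving (16, −23) and (−16, −15).

(−16, −15) and (16, −23)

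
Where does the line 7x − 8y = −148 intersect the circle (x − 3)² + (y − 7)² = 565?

Express y = (148 + 7x)/8 and substitute into the circle:
113x² + 904x − 27120 = 0  ⟹  x² + 8x − 240 = 0
x = 12 or x = −20, giving (12, 29) and (−20, 1).

(−20, 1) and (12, 29)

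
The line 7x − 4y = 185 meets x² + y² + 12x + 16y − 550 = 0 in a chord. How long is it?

2√65

From the line, y = (−185 + 7x)/4. Substituting:
65x² − 1950x + 13585 = 0  ⟹  x² − 30x + 209 = 0
x = 19 or x = 11, giving (19, −13) and (11, −27).
Chord length = distance between (19, −13) and (11, −27) = √260 = 2√65.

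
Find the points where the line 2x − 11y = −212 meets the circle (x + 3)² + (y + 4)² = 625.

Express y = (212 + 2x)/11 and substitute into the circle:
125x² + 1750x − 9000 = 0  ⟹  x² + 14x − 72 = 0
x = 4 or x = −18, giving (4, 20) and (−18, 16).

(−18, 16) and (4, 20)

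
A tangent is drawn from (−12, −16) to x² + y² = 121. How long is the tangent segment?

3√31

Centre (0, 0), r² = 121. |PO|² = (−12)² + (−16)² = 400.
Power of the point: PT² = |PO|² − r² = 279, so PT = 3√31.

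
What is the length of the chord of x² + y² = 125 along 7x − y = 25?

Express y = 7x − 25 and substitute into the circle:
50x² − 350x + 500 = 0  ⟹  x² − 7x + 10 = 0
x = 5 or x = 2, giving (5, 10) and (2, −11).
|(5, 10) − (2, −11)| = √((3)² + (21)²) = 15√2.

15√2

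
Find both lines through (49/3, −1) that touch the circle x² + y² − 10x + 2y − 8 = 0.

Let a tangent through (49/3, −1) have slope m. Its distance from (5, −1) must equal √34:
(−34/3m − (0))² = 34(m² + 1)
25m² − 9 = 0, so m = −3/5 or m = 3/5.
Through (49/3, −1) these give 3x + 5y = 44 and 3x − 5y = 54.

3x + 5y = 44 and 3x − 5y = 54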